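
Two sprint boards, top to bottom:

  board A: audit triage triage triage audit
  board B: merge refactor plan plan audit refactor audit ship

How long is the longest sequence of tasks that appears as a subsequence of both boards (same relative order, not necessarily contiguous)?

Match audit [1,5]; then audit [5,7] — 2 tasks in the same relative order in both. The LCS DP gives dp[5][8] = 2, so this is optimal.

2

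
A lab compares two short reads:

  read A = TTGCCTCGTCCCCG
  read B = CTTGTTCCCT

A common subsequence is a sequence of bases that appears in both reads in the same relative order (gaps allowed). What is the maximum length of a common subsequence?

Let dp[i][j] be the LCS length of the first i bases of read A and the first j bases of read B. dp[i][j] = dp[i-1][j-1]+1 when the i-th and j-th bases match, else max(dp[i-1][j], dp[i][j-1]).
    ·  C  T  T  G  T  T  C  C  C  T
 ·  0  0  0  0  0  0  0  0  0  0  0
 T  0  0  1  1  1  1  1  1  1  1  1
 T  0  0  1  2  2  2  2  2  2  2  2
 G  0  0  1  2  3  3  3  3  3  3  3
 C  0  1  1  2  3  3  3  4  4  4  4
 C  0  1  1  2  3  3  3  4  5  5  5
 T  0  1  2  2  3  4  4  4  5  5  6
 C  0  1  2  2  3  4  4  5  5  6  6
 G  0  1  2  2  3  4  4  5  5  6  6
 T  0  1  2  3  3  4  5  5  5  6  7
 C  0  1  2  3  3  4  5  6  6  6  7
 C  0  1  2  3  3  4  5  6  7  7  7
 C  0  1  2  3  3  4  5  6  7  8  8
 C  0  1  2  3  3  4  5  6  7  8  8
 G  0  1  2  3  4  4  5  6  7  8  8
dp[14][10] = 8. One LCS (by backtracking along matches): TTGTTCCC.

8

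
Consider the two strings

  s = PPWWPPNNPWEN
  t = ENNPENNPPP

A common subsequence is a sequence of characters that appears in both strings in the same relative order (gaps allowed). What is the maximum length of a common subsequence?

5

Taking N at s[7]=t[2], N at s[8]=t[3], P at s[9]=t[4], E at s[11]=t[5], N at s[12]=t[7] gives a common subsequence of length 5. The LCS DP gives dp[12][10] = 5, so this is optimal.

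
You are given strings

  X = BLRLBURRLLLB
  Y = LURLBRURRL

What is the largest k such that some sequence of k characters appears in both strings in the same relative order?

Match L at X[2]=Y[1], R at X[3]=Y[3], L at X[4]=Y[4], B at X[5]=Y[5], U at X[6]=Y[7], R at X[7]=Y[8], R at X[8]=Y[9], L at X[11]=Y[10] — 8 characters in the same relative order in both, and the DP table's final entry dp[12][10] is also 8, so no common subsequence is longer.

8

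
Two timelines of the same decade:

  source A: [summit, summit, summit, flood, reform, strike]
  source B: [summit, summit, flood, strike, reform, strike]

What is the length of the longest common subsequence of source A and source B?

Taking summit (source A #2, source B #1); then summit (source A #3, source B #2); then flood (source A #4, source B #3); then reform (source A #5, source B #5); then strike (source A #6, source B #6) gives a common subsequence of length 5. The LCS DP gives dp[6][6] = 5, so this is optimal.

5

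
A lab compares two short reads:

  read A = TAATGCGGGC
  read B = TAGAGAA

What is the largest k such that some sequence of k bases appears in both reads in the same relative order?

Let dp[i][j] be the LCS length of the first i bases of read A and the first j bases of read B. dp[i][j] = dp[i-1][j-1]+1 when the i-th and j-th bases match, else max(dp[i-1][j], dp[i][j-1]).
    ·  T  A  G  A  G  A  A
 ·  0  0  0  0  0  0  0  0
 T  0  1  1  1  1  1  1  1
 A  0  1  2  2  2  2  2  2
 A  0  1  2  2  3  3  3  3
 T  0  1  2  2  3  3  3  3
 G  0  1  2  3  3  4  4  4
 C  0  1  2  3  3  4  4  4
 G  0  1  2  3  3  4  4  4
 G  0  1  2  3  3  4  4  4
 G  0  1  2  3  3  4  4  4
 C  0  1  2  3  3  4  4  4
dp[10][7] = 4. One LCS (by backtracking along matches): TAAG.

4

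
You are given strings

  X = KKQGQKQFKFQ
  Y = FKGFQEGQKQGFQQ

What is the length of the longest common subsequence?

One common subsequence of length 8: K at X[1]=Y[2] → Q at X[3]=Y[5] → G at X[4]=Y[7] → Q at X[5]=Y[8] → K at X[6]=Y[9] → Q at X[7]=Y[10] → F at X[8]=Y[12] → Q at X[11]=Y[14]. dp[11][14] = 8 confirms this is the maximum.

8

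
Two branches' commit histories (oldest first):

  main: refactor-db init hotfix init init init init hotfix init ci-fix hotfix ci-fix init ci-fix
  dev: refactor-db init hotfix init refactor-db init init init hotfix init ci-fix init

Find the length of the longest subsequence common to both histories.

11

One common subsequence of length 11: refactor-db [1,1] → init [2,2] → hotfix [3,3] → init [4,4] → init [5,6] → init [6,7] → init [7,8] → hotfix [8,9] → init [9,10] → ci-fix [12,11] → init [13,12]. Since dp[14][12] = 11, nothing longer is possible.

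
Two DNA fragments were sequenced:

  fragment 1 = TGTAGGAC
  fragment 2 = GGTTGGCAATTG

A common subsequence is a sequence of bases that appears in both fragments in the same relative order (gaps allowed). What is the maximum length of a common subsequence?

5

Match T [1,3], then T [3,4], then G [5,5], then G [6,6], then A [7,9] — 5 bases in the same relative order in both. Since dp[8][12] = 5, nothing longer is possible.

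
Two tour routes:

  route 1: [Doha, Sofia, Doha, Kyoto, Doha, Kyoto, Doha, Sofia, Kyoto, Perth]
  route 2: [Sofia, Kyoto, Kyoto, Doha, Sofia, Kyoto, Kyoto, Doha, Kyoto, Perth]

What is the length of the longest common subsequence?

Pick Doha at route 1[1]=route 2[4] → Sofia at route 1[2]=route 2[5] → Kyoto at route 1[4]=route 2[6] → Kyoto at route 1[6]=route 2[7] → Doha at route 1[7]=route 2[8] → Kyoto at route 1[9]=route 2[9] → Perth at route 1[10]=route 2[10]; all 7 stops appear in both, in order. dp[10][10] = 7 confirms this is the maximum.

7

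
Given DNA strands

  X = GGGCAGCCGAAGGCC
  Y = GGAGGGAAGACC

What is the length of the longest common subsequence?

10

Taking G at X[1]=Y[1] → G at X[2]=Y[2] → G at X[3]=Y[4] → G at X[6]=Y[5] → G at X[9]=Y[6] → A at X[10]=Y[7] → A at X[11]=Y[8] → G at X[12]=Y[9] → C at X[14]=Y[11] → C at X[15]=Y[12] gives a common subsequence of length 10. Since dp[15][12] = 10, nothing longer is possible.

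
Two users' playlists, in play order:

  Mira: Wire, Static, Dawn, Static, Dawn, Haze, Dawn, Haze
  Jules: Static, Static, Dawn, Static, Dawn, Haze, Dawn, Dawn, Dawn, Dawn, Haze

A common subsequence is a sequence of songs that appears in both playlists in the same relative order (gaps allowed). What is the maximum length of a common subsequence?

Taking Static at Mira[2]=Jules[2] → Dawn at Mira[3]=Jules[3] → Static at Mira[4]=Jules[4] → Dawn at Mira[5]=Jules[5] → Haze at Mira[6]=Jules[6] → Dawn at Mira[7]=Jules[10] → Haze at Mira[8]=Jules[11] gives a common subsequence of length 7. The LCS DP gives dp[8][11] = 7, so this is optimal.

7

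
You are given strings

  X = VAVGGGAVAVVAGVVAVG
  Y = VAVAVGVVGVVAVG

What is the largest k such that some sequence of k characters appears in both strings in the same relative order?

Taking V at X[1]=Y[1] → A at X[2]=Y[2] → V at X[3]=Y[3] → A at X[7]=Y[4] → V at X[8]=Y[5] → V at X[10]=Y[7] → V at X[11]=Y[8] → G at X[13]=Y[9] → V at X[14]=Y[10] → V at X[15]=Y[11] → A at X[16]=Y[12] → V at X[17]=Y[13] → G at X[18]=Y[14] gives a common subsequence of length 13, and the DP table's final entry dp[18][14] is also 13, so no common subsequence is longer.

13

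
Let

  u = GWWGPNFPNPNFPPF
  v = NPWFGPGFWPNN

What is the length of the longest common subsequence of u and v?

7

One common subsequence of length 7: W (u #2, v #3); then G (u #4, v #5); then P (u #5, v #6); then F (u #7, v #8); then P (u #8, v #10); then N (u #9, v #11); then N (u #11, v #12). The LCS DP gives dp[15][12] = 7, so this is optimal.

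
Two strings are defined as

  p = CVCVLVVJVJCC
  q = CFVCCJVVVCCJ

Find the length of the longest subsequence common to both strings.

8

Let dp[i][j] be the LCS length of the first i characters of p and the first j characters of q. dp[i][j] = dp[i-1][j-1]+1 when the i-th and j-th characters match, else max(dp[i-1][j], dp[i][j-1]).
    ·  C  F  V  C  C  J  V  V  V  C  C  J
 ·  0  0  0  0  0  0  0  0  0  0  0  0  0
 C  0  1  1  1  1  1  1  1  1  1  1  1  1
 V  0  1  1  2  2  2  2  2  2  2  2  2  2
 C  0  1  1  2  3  3  3  3  3  3  3  3  3
 V  0  1  1  2  3  3  3  4  4  4  4  4  4
 L  0  1  1  2  3  3  3  4  4  4  4  4  4
 V  0  1  1  2  3  3  3  4  5  5  5  5  5
 V  0  1  1  2  3  3  3  4  5  6  6  6  6
 J  0  1  1  2  3  3  4  4  5  6  6  6  7
 V  0  1  1  2  3  3  4  5  5  6  6  6  7
 J  0  1  1  2  3  3  4  5  5  6  6  6  7
 C  0  1  1  2  3  4  4  5  5  6  7  7  7
 C  0  1  1  2  3  4  4  5  5  6  7  8  8
dp[12][12] = 8. One LCS (by backtracking along matches): CVCVVVCC.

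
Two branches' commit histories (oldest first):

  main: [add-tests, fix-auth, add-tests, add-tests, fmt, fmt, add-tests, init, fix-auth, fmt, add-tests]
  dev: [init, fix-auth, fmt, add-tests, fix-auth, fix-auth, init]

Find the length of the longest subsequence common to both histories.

4

Match fix-auth at main[2]=dev[2]; then fmt at main[6]=dev[3]; then add-tests at main[7]=dev[4]; then init at main[8]=dev[7] — 4 commits in the same relative order in both, and the DP table's final entry dp[11][7] is also 4, so no common subsequence is longer.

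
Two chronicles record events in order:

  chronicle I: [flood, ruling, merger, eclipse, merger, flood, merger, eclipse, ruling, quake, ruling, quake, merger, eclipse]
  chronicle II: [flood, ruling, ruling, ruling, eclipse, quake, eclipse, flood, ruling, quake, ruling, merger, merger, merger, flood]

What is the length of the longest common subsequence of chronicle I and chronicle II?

8

Taking flood at chronicle I[1]=chronicle II[1], ruling at chronicle I[2]=chronicle II[4], eclipse at chronicle I[4]=chronicle II[7], flood at chronicle I[6]=chronicle II[8], ruling at chronicle I[9]=chronicle II[9], quake at chronicle I[10]=chronicle II[10], ruling at chronicle I[11]=chronicle II[11], merger at chronicle I[13]=chronicle II[14] gives a common subsequence of length 8, and the DP table's final entry dp[14][15] is also 8, so no common subsequence is longer.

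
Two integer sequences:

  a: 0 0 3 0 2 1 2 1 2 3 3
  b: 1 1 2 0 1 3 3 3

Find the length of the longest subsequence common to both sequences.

5

Match 1 (a #6, b #2), then 2 (a #7, b #3), then 1 (a #8, b #5), then 3 (a #10, b #7), then 3 (a #11, b #8) — 5 values in the same relative order in both, and the DP table's final entry dp[11][8] is also 5, so no common subsequence is longer.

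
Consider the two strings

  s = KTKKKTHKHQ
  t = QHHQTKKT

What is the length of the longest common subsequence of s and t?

4

Match T at s[2]=t[5] → K at s[4]=t[6] → K at s[5]=t[7] → T at s[6]=t[8] — 4 characters in the same relative order in both, and the DP table's final entry dp[10][8] is also 4, so no common subsequence is longer.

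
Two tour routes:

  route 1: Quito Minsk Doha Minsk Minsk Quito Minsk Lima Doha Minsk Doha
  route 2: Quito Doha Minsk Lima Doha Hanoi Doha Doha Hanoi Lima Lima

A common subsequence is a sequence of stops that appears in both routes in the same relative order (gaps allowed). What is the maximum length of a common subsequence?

6

Taking Quito [1,1], then Doha [3,2], then Minsk [7,3], then Lima [8,4], then Doha [9,7], then Doha [11,8] gives a common subsequence of length 6, and the DP table's final entry dp[11][11] is also 6, so no common subsequence is longer.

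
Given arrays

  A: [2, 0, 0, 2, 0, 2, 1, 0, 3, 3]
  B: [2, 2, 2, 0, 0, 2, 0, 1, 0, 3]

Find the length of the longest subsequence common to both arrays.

8

Pick 2 [1,3], 0 [2,4], 0 [3,5], 2 [4,6], 0 [5,7], 1 [7,8], 0 [8,9], 3 [10,10]; all 8 values appear in both, in order. The LCS DP gives dp[10][10] = 8, so this is optimal.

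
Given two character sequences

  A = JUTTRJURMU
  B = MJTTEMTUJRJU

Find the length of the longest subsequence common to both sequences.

6

Pick J [1,2]; then T [3,4]; then T [4,7]; then R [5,10]; then J [6,11]; then U [10,12]; all 6 characters appear in both, in order, and the DP table's final entry dp[10][12] is also 6, so no common subsequence is longer.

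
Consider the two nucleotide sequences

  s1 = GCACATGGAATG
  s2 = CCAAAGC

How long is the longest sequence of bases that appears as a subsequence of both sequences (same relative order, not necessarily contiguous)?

Let dp[i][j] be the LCS length of the first i bases of s1 and the first j bases of s2. dp[i][j] = dp[i-1][j-1]+1 when the i-th and j-th bases match, else max(dp[i-1][j], dp[i][j-1]).
    ·  C  C  A  A  A  G  C
 ·  0  0  0  0  0  0  0  0
 G  0  0  0  0  0  0  1  1
 C  0  1  1  1  1  1  1  2
 A  0  1  1  2  2  2  2  2
 C  0  1  2  2  2  2  2  3
 A  0  1  2  3  3  3  3  3
 T  0  1  2  3  3  3  3  3
 G  0  1  2  3  3  3  4  4
 G  0  1  2  3  3  3  4  4
 A  0  1  2  3  4  4  4  4
 A  0  1  2  3  4  5  5  5
 T  0  1  2  3  4  5  5  5
 G  0  1  2  3  4  5  6  6
dp[12][7] = 6. One LCS (by backtracking along matches): CCAAAG.

6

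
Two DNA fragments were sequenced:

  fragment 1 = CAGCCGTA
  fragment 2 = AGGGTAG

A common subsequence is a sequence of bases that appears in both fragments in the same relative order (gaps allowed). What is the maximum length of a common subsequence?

Pick A [2,1]; then G [3,3]; then G [6,4]; then T [7,5]; then A [8,6]; all 5 bases appear in both, in order. The LCS DP gives dp[8][7] = 5, so this is optimal.

5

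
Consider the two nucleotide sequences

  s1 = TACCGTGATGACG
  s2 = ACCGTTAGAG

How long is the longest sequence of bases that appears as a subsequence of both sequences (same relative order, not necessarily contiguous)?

9

Pick A at s1[2]=s2[1] → C at s1[3]=s2[2] → C at s1[4]=s2[3] → G at s1[5]=s2[4] → T at s1[6]=s2[6] → A at s1[8]=s2[7] → G at s1[10]=s2[8] → A at s1[11]=s2[9] → G at s1[13]=s2[10]; all 9 bases appear in both, in order, and the DP table's final entry dp[13][10] is also 9, so no common subsequence is longer.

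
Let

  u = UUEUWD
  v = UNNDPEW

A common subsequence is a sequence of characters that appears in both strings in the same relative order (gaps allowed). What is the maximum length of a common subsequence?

Taking U at u[1]=v[1] → E at u[3]=v[6] → W at u[5]=v[7] gives a common subsequence of length 3, and the DP table's final entry dp[6][7] is also 3, so no common subsequence is longer.

3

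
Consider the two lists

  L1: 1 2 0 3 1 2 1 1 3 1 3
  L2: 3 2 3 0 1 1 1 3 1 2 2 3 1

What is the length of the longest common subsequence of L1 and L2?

8

Taking 2 at L1[2]=L2[2] → 0 at L1[3]=L2[4] → 1 at L1[5]=L2[5] → 1 at L1[7]=L2[6] → 1 at L1[8]=L2[7] → 3 at L1[9]=L2[8] → 1 at L1[10]=L2[9] → 3 at L1[11]=L2[12] gives a common subsequence of length 8. dp[11][13] = 8 confirms this is the maximum.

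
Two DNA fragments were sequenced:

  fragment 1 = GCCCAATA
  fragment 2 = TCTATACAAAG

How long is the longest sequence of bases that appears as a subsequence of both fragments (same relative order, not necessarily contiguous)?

5

Taking C [2,2] → C [4,7] → A [5,8] → A [6,9] → A [8,10] gives a common subsequence of length 5. Since dp[8][11] = 5, nothing longer is possible.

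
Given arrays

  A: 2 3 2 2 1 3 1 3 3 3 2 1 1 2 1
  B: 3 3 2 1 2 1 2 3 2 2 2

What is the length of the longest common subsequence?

One common subsequence of length 7: 3 at A[2]=B[2]; then 2 at A[3]=B[3]; then 2 at A[4]=B[5]; then 1 at A[5]=B[6]; then 3 at A[6]=B[8]; then 2 at A[11]=B[10]; then 2 at A[14]=B[11], and the DP table's final entry dp[15][11] is also 7, so no common subsequence is longer.

7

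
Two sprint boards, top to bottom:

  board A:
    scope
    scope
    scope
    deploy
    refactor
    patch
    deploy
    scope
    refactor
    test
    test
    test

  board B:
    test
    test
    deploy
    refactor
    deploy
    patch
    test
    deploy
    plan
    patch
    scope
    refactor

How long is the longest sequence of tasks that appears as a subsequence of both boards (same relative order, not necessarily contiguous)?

6

One common subsequence of length 6: deploy [4,3] → refactor [5,4] → patch [6,6] → deploy [7,8] → scope [8,11] → refactor [9,12]. dp[12][12] = 6 confirms this is the maximum.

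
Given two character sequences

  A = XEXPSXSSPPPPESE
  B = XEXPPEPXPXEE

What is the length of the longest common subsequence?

9

Match X (A #1, B #1) → E (A #2, B #2) → X (A #3, B #3) → P (A #4, B #4) → P (A #9, B #5) → P (A #10, B #7) → P (A #11, B #9) → E (A #13, B #11) → E (A #15, B #12) — 9 characters in the same relative order in both, and the DP table's final entry dp[15][12] is also 9, so no common subsequence is longer.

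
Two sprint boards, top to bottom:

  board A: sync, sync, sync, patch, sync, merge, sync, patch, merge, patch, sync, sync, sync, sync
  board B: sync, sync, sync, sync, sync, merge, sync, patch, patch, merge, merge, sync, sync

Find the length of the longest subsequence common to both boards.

Pick sync (board A #1, board B #2); then sync (board A #2, board B #3); then sync (board A #3, board B #4); then sync (board A #5, board B #5); then merge (board A #6, board B #6); then sync (board A #7, board B #7); then patch (board A #8, board B #9); then merge (board A #9, board B #11); then sync (board A #13, board B #12); then sync (board A #14, board B #13); all 10 tasks appear in both, in order, and the DP table's final entry dp[14][13] is also 10, so no common subsequence is longer.

10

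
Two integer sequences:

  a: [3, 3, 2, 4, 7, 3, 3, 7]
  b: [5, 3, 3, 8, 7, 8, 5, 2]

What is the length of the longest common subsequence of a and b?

3

Pick 3 at a[1]=b[2], then 3 at a[2]=b[3], then 2 at a[3]=b[8]; all 3 values appear in both, in order, and the DP table's final entry dp[8][8] is also 3, so no common subsequence is longer.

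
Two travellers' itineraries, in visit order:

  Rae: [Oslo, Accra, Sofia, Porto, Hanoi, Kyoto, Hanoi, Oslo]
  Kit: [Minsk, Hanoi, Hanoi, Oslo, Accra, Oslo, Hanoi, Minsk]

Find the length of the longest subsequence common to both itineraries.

Match Oslo [1,4], then Accra [2,5], then Hanoi [5,7] — 3 stops in the same relative order in both. The LCS DP gives dp[8][8] = 3, so this is optimal.

3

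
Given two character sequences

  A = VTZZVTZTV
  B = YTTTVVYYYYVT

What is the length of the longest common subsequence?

4

Let dp[i][j] be the LCS length of the first i characters of A and the first j characters of B. dp[i][j] = dp[i-1][j-1]+1 when the i-th and j-th characters match, else max(dp[i-1][j], dp[i][j-1]).
    ·  Y  T  T  T  V  V  Y  Y  Y  Y  V  T
 ·  0  0  0  0  0  0  0  0  0  0  0  0  0
 V  0  0  0  0  0  1  1  1  1  1  1  1  1
 T  0  0  1  1  1  1  1  1  1  1  1  1  2
 Z  0  0  1  1  1  1  1  1  1  1  1  1  2
 Z  0  0  1  1  1  1  1  1  1  1  1  1  2
 V  0  0  1  1  1  2  2  2  2  2  2  2  2
 T  0  0  1  2  2  2  2  2  2  2  2  2  3
 Z  0  0  1  2  2  2  2  2  2  2  2  2  3
 T  0  0  1  2  3  3  3  3  3  3  3  3  3
 V  0  0  1  2  3  4  4  4  4  4  4  4  4
dp[9][12] = 4. One LCS (by backtracking along matches): TTTV.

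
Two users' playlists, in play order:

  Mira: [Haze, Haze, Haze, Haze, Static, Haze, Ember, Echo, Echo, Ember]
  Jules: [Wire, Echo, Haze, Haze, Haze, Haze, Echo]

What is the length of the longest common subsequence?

Pick Haze [2,3] → Haze [3,4] → Haze [4,5] → Haze [6,6] → Echo [9,7]; all 5 songs appear in both, in order, and the DP table's final entry dp[10][7] is also 5, so no common subsequence is longer.

5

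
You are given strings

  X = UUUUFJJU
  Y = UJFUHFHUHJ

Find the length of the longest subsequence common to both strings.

Match U at X[1]=Y[1], U at X[2]=Y[4], U at X[3]=Y[8], J at X[7]=Y[10] — 4 characters in the same relative order in both. The LCS DP gives dp[8][10] = 4, so this is optimal.

4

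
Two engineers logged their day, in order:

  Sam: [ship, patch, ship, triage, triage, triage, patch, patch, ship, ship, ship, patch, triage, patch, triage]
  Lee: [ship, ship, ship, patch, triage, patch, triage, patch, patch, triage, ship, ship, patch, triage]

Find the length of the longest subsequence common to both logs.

Taking ship [1,3], patch [2,4], triage [4,5], triage [6,7], patch [7,8], patch [8,9], ship [10,11], ship [11,12], patch [14,13], triage [15,14] gives a common subsequence of length 10. Since dp[15][14] = 10, nothing longer is possible.

10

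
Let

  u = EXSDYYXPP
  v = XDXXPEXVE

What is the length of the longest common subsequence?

Match X at u[2]=v[1]; then D at u[4]=v[2]; then X at u[7]=v[4]; then P at u[8]=v[5] — 4 characters in the same relative order in both. dp[9][9] = 4 confirms this is the maximum.

4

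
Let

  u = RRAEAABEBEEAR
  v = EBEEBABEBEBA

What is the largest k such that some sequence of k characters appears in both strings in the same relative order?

Match E [4,4], A [6,6], B [7,7], E [8,8], B [9,9], E [10,10], A [12,12] — 7 characters in the same relative order in both. The LCS DP gives dp[13][12] = 7, so this is optimal.

7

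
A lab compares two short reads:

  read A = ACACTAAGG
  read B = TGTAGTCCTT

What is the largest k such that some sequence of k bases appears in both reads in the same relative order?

4

One common subsequence of length 4: A (read A #1, read B #4); then C (read A #2, read B #7); then C (read A #4, read B #8); then T (read A #5, read B #10), and the DP table's final entry dp[9][10] is also 4, so no common subsequence is longer.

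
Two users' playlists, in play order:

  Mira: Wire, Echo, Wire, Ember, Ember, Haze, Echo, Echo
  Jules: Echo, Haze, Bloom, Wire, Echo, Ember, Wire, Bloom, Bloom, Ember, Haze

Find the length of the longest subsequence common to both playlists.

5

Pick Wire at Mira[1]=Jules[4], Echo at Mira[2]=Jules[5], Wire at Mira[3]=Jules[7], Ember at Mira[5]=Jules[10], Haze at Mira[6]=Jules[11]; all 5 songs appear in both, in order. dp[8][11] = 5 confirms this is the maximum.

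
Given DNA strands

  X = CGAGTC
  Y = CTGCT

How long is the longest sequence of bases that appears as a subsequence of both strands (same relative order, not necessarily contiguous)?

One common subsequence of length 3: C [1,1], G [2,3], T [5,5]. dp[6][5] = 3 confirms this is the maximum.

3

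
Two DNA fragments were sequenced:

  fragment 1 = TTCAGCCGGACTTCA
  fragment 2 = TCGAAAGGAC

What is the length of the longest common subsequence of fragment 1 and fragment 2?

7

Match T (fragment 1 #2, fragment 2 #1), C (fragment 1 #3, fragment 2 #2), A (fragment 1 #4, fragment 2 #6), G (fragment 1 #8, fragment 2 #7), G (fragment 1 #9, fragment 2 #8), A (fragment 1 #10, fragment 2 #9), C (fragment 1 #14, fragment 2 #10) — 7 bases in the same relative order in both. The LCS DP gives dp[15][10] = 7, so this is optimal.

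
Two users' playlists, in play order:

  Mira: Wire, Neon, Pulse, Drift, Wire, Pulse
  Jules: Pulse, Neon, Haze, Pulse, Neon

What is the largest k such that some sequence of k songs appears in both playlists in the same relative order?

2

Taking Neon (Mira #2, Jules #2), then Pulse (Mira #3, Jules #4) gives a common subsequence of length 2. dp[6][5] = 2 confirms this is the maximum.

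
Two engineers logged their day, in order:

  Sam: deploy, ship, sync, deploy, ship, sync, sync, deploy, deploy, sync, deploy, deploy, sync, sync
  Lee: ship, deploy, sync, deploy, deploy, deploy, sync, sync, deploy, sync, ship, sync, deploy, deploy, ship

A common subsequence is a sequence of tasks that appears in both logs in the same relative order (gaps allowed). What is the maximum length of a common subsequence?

9

Pick deploy at Sam[1]=Lee[2], then sync at Sam[3]=Lee[3], then deploy at Sam[4]=Lee[6], then sync at Sam[6]=Lee[7], then sync at Sam[7]=Lee[8], then deploy at Sam[8]=Lee[9], then sync at Sam[10]=Lee[12], then deploy at Sam[11]=Lee[13], then deploy at Sam[12]=Lee[14]; all 9 tasks appear in both, in order, and the DP table's final entry dp[14][15] is also 9, so no common subsequence is longer.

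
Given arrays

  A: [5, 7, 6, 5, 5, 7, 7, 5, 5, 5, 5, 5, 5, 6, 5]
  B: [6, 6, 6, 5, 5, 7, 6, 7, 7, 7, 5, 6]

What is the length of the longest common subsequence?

Taking 5 (A #1, B #5), then 7 (A #2, B #6), then 6 (A #3, B #7), then 7 (A #6, B #9), then 7 (A #7, B #10), then 5 (A #13, B #11), then 6 (A #14, B #12) gives a common subsequence of length 7. dp[15][12] = 7 confirms this is the maximum.

7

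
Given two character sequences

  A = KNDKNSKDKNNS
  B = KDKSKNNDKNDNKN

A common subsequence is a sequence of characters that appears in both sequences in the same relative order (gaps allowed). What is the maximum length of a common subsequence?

9

Pick K at A[1]=B[1] → D at A[3]=B[2] → K at A[4]=B[3] → S at A[6]=B[4] → K at A[7]=B[5] → D at A[8]=B[8] → K at A[9]=B[9] → N at A[10]=B[12] → N at A[11]=B[14]; all 9 characters appear in both, in order, and the DP table's final entry dp[12][14] is also 9, so no common subsequence is longer.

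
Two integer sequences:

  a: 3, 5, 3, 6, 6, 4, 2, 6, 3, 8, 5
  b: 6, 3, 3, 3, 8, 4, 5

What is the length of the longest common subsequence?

5

Let dp[i][j] be the LCS length of the first i values of a and the first j values of b. dp[i][j] = dp[i-1][j-1]+1 when the i-th and j-th values match, else max(dp[i-1][j], dp[i][j-1]).
    ·  6  3  3  3  8  4  5
 ·  0  0  0  0  0  0  0  0
 3  0  0  1  1  1  1  1  1
 5  0  0  1  1  1  1  1  2
 3  0  0  1  2  2  2  2  2
 6  0  1  1  2  2  2  2  2
 6  0  1  1  2  2  2  2  2
 4  0  1  1  2  2  2  3  3
 2  0  1  1  2  2  2  3  3
 6  0  1  1  2  2  2  3  3
 3  0  1  2  2  3  3  3  3
 8  0  1  2  2  3  4  4  4
 5  0  1  2  2  3  4  4  5
dp[11][7] = 5. One LCS (by backtracking along matches): 3, 3, 3, 8, 5.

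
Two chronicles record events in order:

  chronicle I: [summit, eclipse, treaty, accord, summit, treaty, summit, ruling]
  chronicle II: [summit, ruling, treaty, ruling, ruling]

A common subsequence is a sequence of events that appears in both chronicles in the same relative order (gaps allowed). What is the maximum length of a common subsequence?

3

Taking summit (chronicle I #1, chronicle II #1), treaty (chronicle I #3, chronicle II #3), ruling (chronicle I #8, chronicle II #5) gives a common subsequence of length 3. Since dp[8][5] = 3, nothing longer is possible.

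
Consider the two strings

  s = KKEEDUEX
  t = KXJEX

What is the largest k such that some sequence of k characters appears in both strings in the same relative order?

3

Pick K at s[1]=t[1] → E at s[7]=t[4] → X at s[8]=t[5]; all 3 characters appear in both, in order. dp[8][5] = 3 confirms this is the maximum.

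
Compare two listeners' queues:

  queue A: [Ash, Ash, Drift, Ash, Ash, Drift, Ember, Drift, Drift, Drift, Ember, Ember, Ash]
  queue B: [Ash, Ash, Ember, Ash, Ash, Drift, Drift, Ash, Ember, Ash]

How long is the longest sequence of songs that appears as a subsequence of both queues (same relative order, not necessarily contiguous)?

Taking Ash (queue A #1, queue B #1); then Ash (queue A #2, queue B #2); then Ash (queue A #4, queue B #4); then Ash (queue A #5, queue B #5); then Drift (queue A #6, queue B #6); then Drift (queue A #8, queue B #7); then Ember (queue A #12, queue B #9); then Ash (queue A #13, queue B #10) gives a common subsequence of length 8. dp[13][10] = 8 confirms this is the maximum.

8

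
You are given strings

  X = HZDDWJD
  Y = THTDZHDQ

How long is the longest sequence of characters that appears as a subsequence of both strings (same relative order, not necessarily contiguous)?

Let dp[i][j] be the LCS length of the first i characters of X and the first j characters of Y. dp[i][j] = dp[i-1][j-1]+1 when the i-th and j-th characters match, else max(dp[i-1][j], dp[i][j-1]).
    ·  T  H  T  D  Z  H  D  Q
 ·  0  0  0  0  0  0  0  0  0
 H  0  0  1  1  1  1  1  1  1
 Z  0  0  1  1  1  2  2  2  2
 D  0  0  1  1  2  2  2  3  3
 D  0  0  1  1  2  2  2  3  3
 W  0  0  1  1  2  2  2  3  3
 J  0  0  1  1  2  2  2  3  3
 D  0  0  1  1  2  2  2  3  3
dp[7][8] = 3. One LCS (by backtracking along matches): HZD.

3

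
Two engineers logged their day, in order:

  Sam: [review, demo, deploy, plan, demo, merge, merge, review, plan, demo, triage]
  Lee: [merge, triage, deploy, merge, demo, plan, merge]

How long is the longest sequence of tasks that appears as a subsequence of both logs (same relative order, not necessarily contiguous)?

3

One common subsequence of length 3: demo (Sam #2, Lee #5) → plan (Sam #4, Lee #6) → merge (Sam #7, Lee #7), and the DP table's final entry dp[11][7] is also 3, so no common subsequence is longer.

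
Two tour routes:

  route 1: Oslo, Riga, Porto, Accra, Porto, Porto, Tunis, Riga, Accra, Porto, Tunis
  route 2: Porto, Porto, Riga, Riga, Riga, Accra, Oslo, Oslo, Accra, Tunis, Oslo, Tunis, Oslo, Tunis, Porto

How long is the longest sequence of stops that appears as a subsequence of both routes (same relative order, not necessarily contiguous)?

5

Taking Porto at route 1[3]=route 2[1]; then Porto at route 1[5]=route 2[2]; then Riga at route 1[8]=route 2[5]; then Accra at route 1[9]=route 2[9]; then Porto at route 1[10]=route 2[15] gives a common subsequence of length 5. Since dp[11][15] = 5, nothing longer is possible.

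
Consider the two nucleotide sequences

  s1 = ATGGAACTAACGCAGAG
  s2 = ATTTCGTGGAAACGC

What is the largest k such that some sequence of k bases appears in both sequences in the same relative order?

10

Pick A [1,1], then T [2,7], then G [3,8], then G [4,9], then A [6,10], then A [9,11], then A [10,12], then C [11,13], then G [12,14], then C [13,15]; all 10 bases appear in both, in order. dp[17][15] = 10 confirms this is the maximum.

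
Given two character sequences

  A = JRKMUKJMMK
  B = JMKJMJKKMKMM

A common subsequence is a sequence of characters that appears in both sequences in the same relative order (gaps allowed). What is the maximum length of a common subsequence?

Let dp[i][j] be the LCS length of the first i characters of A and the first j characters of B. dp[i][j] = dp[i-1][j-1]+1 when the i-th and j-th characters match, else max(dp[i-1][j], dp[i][j-1]).
    ·  J  M  K  J  M  J  K  K  M  K  M  M
 ·  0  0  0  0  0  0  0  0  0  0  0  0  0
 J  0  1  1  1  1  1  1  1  1  1  1  1  1
 R  0  1  1  1  1  1  1  1  1  1  1  1  1
 K  0  1  1  2  2  2  2  2  2  2  2  2  2
 M  0  1  2  2  2  3  3  3  3  3  3  3  3
 U  0  1  2  2  2  3  3  3  3  3  3  3  3
 K  0  1  2  3  3  3  3  4  4  4  4  4  4
 J  0  1  2  3  4  4  4  4  4  4  4  4  4
 M  0  1  2  3  4  5  5  5  5  5  5  5  5
 M  0  1  2  3  4  5  5  5  5  6  6  6  6
 K  0  1  2  3  4  5  5  6  6  6  7  7  7
dp[10][12] = 7. One LCS (by backtracking along matches): JMKJMMK.

7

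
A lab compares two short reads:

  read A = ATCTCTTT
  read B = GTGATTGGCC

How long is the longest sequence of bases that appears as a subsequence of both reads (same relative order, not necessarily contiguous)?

Pick A at read A[1]=read B[4], T at read A[2]=read B[6], C at read A[3]=read B[9], C at read A[5]=read B[10]; all 4 bases appear in both, in order. The LCS DP gives dp[8][10] = 4, so this is optimal.

4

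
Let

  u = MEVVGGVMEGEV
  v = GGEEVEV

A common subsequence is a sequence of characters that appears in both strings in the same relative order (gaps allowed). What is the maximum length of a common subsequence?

5

Let dp[i][j] be the LCS length of the first i characters of u and the first j characters of v. dp[i][j] = dp[i-1][j-1]+1 when the i-th and j-th characters match, else max(dp[i-1][j], dp[i][j-1]).
    ·  G  G  E  E  V  E  V
 ·  0  0  0  0  0  0  0  0
 M  0  0  0  0  0  0  0  0
 E  0  0  0  1  1  1  1  1
 V  0  0  0  1  1  2  2  2
 V  0  0  0  1  1  2  2  3
 G  0  1  1  1  1  2  2  3
 G  0  1  2  2  2  2  2  3
 V  0  1  2  2  2  3  3  3
 M  0  1  2  2  2  3  3  3
 E  0  1  2  3  3  3  4  4
 G  0  1  2  3  3  3  4  4
 E  0  1  2  3  4  4  4  4
 V  0  1  2  3  4  5  5  5
dp[12][7] = 5. One LCS (by backtracking along matches): GGVEV.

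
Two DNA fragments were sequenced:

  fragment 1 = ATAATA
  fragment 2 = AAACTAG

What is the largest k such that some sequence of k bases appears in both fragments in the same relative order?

Let dp[i][j] be the LCS length of the first i bases of fragment 1 and the first j bases of fragment 2. dp[i][j] = dp[i-1][j-1]+1 when the i-th and j-th bases match, else max(dp[i-1][j], dp[i][j-1]).
    ·  A  A  A  C  T  A  G
 ·  0  0  0  0  0  0  0  0
 A  0  1  1  1  1  1  1  1
 T  0  1  1  1  1  2  2  2
 A  0  1  2  2  2  2  3  3
 A  0  1  2  3  3  3  3  3
 T  0  1  2  3  3  4  4  4
 A  0  1  2  3  3  4  5  5
dp[6][7] = 5. One LCS (by backtracking along matches): AAATA.

5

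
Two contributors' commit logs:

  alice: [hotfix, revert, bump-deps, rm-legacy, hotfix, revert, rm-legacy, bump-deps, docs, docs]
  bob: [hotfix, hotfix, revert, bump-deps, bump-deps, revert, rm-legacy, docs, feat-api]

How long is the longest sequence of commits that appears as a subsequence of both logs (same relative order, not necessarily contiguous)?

One common subsequence of length 6: hotfix (alice #1, bob #2), then revert (alice #2, bob #3), then bump-deps (alice #3, bob #5), then revert (alice #6, bob #6), then rm-legacy (alice #7, bob #7), then docs (alice #9, bob #8). dp[10][9] = 6 confirms this is the maximum.

6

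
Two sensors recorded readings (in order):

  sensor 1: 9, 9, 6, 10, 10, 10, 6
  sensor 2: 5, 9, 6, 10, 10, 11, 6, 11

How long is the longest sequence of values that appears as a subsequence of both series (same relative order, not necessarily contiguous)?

Let dp[i][j] be the LCS length of the first i values of sensor 1 and the first j values of sensor 2. dp[i][j] = dp[i-1][j-1]+1 when the i-th and j-th values match, else max(dp[i-1][j], dp[i][j-1]).
    ·  5  9  6 10 10 11  6 11
 ·  0  0  0  0  0  0  0  0  0
 9  0  0  1  1  1  1  1  1  1
 9  0  0  1  1  1  1  1  1  1
 6  0  0  1  2  2  2  2  2  2
10  0  0  1  2  3  3  3  3  3
10  0  0  1  2  3  4  4  4  4
10  0  0  1  2  3  4  4  4  4
 6  0  0  1  2  3  4  4  5  5
dp[7][8] = 5. One LCS (by backtracking along matches): 9, 6, 10, 10, 6.

5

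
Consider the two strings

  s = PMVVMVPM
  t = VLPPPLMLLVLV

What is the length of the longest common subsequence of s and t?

4

Let dp[i][j] be the LCS length of the first i characters of s and the first j characters of t. dp[i][j] = dp[i-1][j-1]+1 when the i-th and j-th characters match, else max(dp[i-1][j], dp[i][j-1]).
    ·  V  L  P  P  P  L  M  L  L  V  L  V
 ·  0  0  0  0  0  0  0  0  0  0  0  0  0
 P  0  0  0  1  1  1  1  1  1  1  1  1  1
 M  0  0  0  1  1  1  1  2  2  2  2  2  2
 V  0  1  1  1  1  1  1  2  2  2  3  3  3
 V  0  1  1  1  1  1  1  2  2  2  3  3  4
 M  0  1  1  1  1  1  1  2  2  2  3  3  4
 V  0  1  1  1  1  1  1  2  2  2  3  3  4
 P  0  1  1  2  2  2  2  2  2  2  3  3  4
 M  0  1  1  2  2  2  2  3  3  3  3  3  4
dp[8][12] = 4. One LCS (by backtracking along matches): PMVV.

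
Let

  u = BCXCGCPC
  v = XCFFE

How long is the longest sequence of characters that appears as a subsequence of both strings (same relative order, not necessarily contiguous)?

Pick X (u #3, v #1), C (u #4, v #2); all 2 characters appear in both, in order. dp[8][5] = 2 confirms this is the maximum.

2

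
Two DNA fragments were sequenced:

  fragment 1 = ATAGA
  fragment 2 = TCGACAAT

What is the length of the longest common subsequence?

3

One common subsequence of length 3: A [1,4]; then A [3,6]; then A [5,7]. The LCS DP gives dp[5][8] = 3, so this is optimal.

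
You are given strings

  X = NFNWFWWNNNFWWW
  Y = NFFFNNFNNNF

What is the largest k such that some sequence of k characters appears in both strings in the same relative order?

8

Taking N at X[1]=Y[1] → F at X[2]=Y[4] → N at X[3]=Y[6] → F at X[5]=Y[7] → N at X[8]=Y[8] → N at X[9]=Y[9] → N at X[10]=Y[10] → F at X[11]=Y[11] gives a common subsequence of length 8, and the DP table's final entry dp[14][11] is also 8, so no common subsequence is longer.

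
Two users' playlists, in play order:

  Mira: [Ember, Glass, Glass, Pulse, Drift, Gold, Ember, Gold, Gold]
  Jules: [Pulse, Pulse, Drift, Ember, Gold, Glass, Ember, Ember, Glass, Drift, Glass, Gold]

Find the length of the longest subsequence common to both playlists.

Pick Ember (Mira #1, Jules #4), then Glass (Mira #2, Jules #6), then Glass (Mira #3, Jules #9), then Drift (Mira #5, Jules #10), then Gold (Mira #9, Jules #12); all 5 songs appear in both, in order. dp[9][12] = 5 confirms this is the maximum.

5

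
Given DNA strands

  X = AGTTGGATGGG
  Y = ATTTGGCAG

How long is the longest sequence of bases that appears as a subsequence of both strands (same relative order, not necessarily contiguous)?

Let dp[i][j] be the LCS length of the first i bases of X and the first j bases of Y. dp[i][j] = dp[i-1][j-1]+1 when the i-th and j-th bases match, else max(dp[i-1][j], dp[i][j-1]).
    ·  A  T  T  T  G  G  C  A  G
 ·  0  0  0  0  0  0  0  0  0  0
 A  0  1  1  1  1  1  1  1  1  1
 G  0  1  1  1  1  2  2  2  2  2
 T  0  1  2  2  2  2  2  2  2  2
 T  0  1  2  3  3  3  3  3  3  3
 G  0  1  2  3  3  4  4  4  4  4
 G  0  1  2  3  3  4  5  5  5  5
 A  0  1  2  3  3  4  5  5  6  6
 T  0  1  2  3  4  4  5  5  6  6
 G  0  1  2  3  4  5  5  5  6  7
 G  0  1  2  3  4  5  6  6  6  7
 G  0  1  2  3  4  5  6  6  6  7
dp[11][9] = 7. One LCS (by backtracking along matches): ATTGGAG.

7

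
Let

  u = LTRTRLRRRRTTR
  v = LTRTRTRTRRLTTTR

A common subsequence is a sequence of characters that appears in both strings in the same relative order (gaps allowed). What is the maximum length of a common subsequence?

11

Match L at u[1]=v[1], then T at u[2]=v[2], then R at u[3]=v[3], then T at u[4]=v[4], then R at u[5]=v[5], then R at u[7]=v[7], then R at u[8]=v[9], then R at u[9]=v[10], then T at u[11]=v[13], then T at u[12]=v[14], then R at u[13]=v[15] — 11 characters in the same relative order in both. Since dp[13][15] = 11, nothing longer is possible.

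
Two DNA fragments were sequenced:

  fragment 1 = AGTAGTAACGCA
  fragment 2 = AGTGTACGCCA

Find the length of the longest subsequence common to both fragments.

One common subsequence of length 10: A (fragment 1 #1, fragment 2 #1), then G (fragment 1 #2, fragment 2 #2), then T (fragment 1 #3, fragment 2 #3), then G (fragment 1 #5, fragment 2 #4), then T (fragment 1 #6, fragment 2 #5), then A (fragment 1 #8, fragment 2 #6), then C (fragment 1 #9, fragment 2 #7), then G (fragment 1 #10, fragment 2 #8), then C (fragment 1 #11, fragment 2 #10), then A (fragment 1 #12, fragment 2 #11), and the DP table's final entry dp[12][11] is also 10, so no common subsequence is longer.

10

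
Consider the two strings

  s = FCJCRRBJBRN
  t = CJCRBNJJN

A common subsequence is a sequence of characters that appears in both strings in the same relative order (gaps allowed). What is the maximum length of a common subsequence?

7

Let dp[i][j] be the LCS length of the first i characters of s and the first j characters of t. dp[i][j] = dp[i-1][j-1]+1 when the i-th and j-th characters match, else max(dp[i-1][j], dp[i][j-1]).
    ·  C  J  C  R  B  N  J  J  N
 ·  0  0  0  0  0  0  0  0  0  0
 F  0  0  0  0  0  0  0  0  0  0
 C  0  1  1  1  1  1  1  1  1  1
 J  0  1  2  2  2  2  2  2  2  2
 C  0  1  2  3  3  3  3  3  3  3
 R  0  1  2  3  4  4  4  4  4  4
 R  0  1  2  3  4  4  4  4  4  4
 B  0  1  2  3  4  5  5  5  5  5
 J  0  1  2  3  4  5  5  6  6  6
 B  0  1  2  3  4  5  5  6  6  6
 R  0  1  2  3  4  5  5  6  6  6
 N  0  1  2  3  4  5  6  6  6  7
dp[11][9] = 7. One LCS (by backtracking along matches): CJCRBJN.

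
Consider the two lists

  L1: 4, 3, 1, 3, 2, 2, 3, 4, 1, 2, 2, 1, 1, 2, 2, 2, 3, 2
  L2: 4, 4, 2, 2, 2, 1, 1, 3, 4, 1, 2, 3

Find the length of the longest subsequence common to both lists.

8

Taking 4 [1,2]; then 2 [5,4]; then 2 [6,5]; then 3 [7,8]; then 4 [8,9]; then 1 [13,10]; then 2 [16,11]; then 3 [17,12] gives a common subsequence of length 8. dp[18][12] = 8 confirms this is the maximum.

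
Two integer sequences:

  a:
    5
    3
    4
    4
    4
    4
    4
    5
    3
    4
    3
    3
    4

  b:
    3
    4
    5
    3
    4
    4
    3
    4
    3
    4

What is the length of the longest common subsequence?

One common subsequence of length 8: 5 [1,3] → 3 [2,4] → 4 [6,5] → 4 [7,6] → 3 [9,7] → 4 [10,8] → 3 [12,9] → 4 [13,10]. Since dp[13][10] = 8, nothing longer is possible.

8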